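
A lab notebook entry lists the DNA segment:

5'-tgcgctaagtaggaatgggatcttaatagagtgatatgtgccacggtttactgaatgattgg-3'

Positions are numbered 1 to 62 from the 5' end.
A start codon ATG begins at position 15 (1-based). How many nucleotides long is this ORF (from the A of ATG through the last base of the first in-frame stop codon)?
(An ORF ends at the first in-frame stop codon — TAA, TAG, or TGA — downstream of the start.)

12

Codons from position 15: ATG (15–17), GGA (18–20), TCT (21–23), TAA (24–26).
TAA is the first in-frame stop; ORF spans 15–26, 12 nucleotides.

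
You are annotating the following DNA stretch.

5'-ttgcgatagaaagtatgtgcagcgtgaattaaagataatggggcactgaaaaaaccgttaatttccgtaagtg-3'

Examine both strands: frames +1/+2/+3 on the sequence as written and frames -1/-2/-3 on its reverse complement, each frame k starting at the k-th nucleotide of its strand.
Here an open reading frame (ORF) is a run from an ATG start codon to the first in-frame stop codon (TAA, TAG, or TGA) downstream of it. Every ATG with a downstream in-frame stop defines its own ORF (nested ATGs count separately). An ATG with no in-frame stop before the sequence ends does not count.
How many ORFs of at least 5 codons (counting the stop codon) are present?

Reverse complement (5'→3'): CACTTACGGAAATTAACGGTTTTTTCAGTGCCCCATTATCTTTAATTCACGCTGCACATACTTTCTATCGCAA
Frame +1: TTG CGA TAG AAA GTA TGT GCA GCG TGA ATT AAA GAT AAT GGG GCA CTG AAA AAA CCG TTA ATT TCC GTA AGT — no ATG→stop ORF.
Frame +2: TGC GAT AGA AAG TAT GTG CAG CGT GAA TTA AAG ATA ATG GGG CAC TGA AAA AAC CGT TAA TTT CCG TAA GTG — ATG at 38, stop TGA at 47 → 12 nt.
Frame +3: GCG ATA GAA AGT ATG TGC AGC GTG AAT TAA AGA TAA TGG GGC ACT GAA AAA ACC GTT AAT TTC CGT AAG — ATG at 15, stop TAA at 30 → 18 nt.
Frame -1: CAC TTA CGG AAA TTA ACG GTT TTT TCA GTG CCC CAT TAT CTT TAA TTC ACG CTG CAC ATA CTT TCT ATC GCA — no ATG→stop ORF.
Frame -2: ACT TAC GGA AAT TAA CGG TTT TTT CAG TGC CCC ATT ATC TTT AAT TCA CGC TGC ACA TAC TTT CTA TCG CAA — no ATG→stop ORF.
Frame -3: CTT ACG GAA ATT AAC GGT TTT TTC AGT GCC CCA TTA TCT TTA ATT CAC GCT GCA CAT ACT TTC TAT CGC — no ATG→stop ORF.
ORFs ≥ 5 codons: frame +3 15–32 (6 codons). Count = 1.

1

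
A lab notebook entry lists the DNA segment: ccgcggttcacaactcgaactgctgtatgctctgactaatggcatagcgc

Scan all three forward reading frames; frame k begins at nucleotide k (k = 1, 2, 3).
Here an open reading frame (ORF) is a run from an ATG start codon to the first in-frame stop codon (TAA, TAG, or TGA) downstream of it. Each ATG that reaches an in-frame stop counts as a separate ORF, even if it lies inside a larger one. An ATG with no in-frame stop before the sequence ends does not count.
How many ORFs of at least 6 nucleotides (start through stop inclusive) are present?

2

Frame 1: CCG CGG TTC ACA ACT CGA ACT GCT GTA TGC TCT GAC TAA TGG CAT AGC — no ATG→stop ORF.
Frame 2: CGC GGT TCA CAA CTC GAA CTG CTG TAT GCT CTG ACT AAT GGC ATA GCG — no ATG→stop ORF.
Frame 3: GCG GTT CAC AAC TCG AAC TGC TGT ATG CTC TGA CTA ATG GCA TAG CGC — ATG at 27, stop TGA at 33 → 9 nt; ATG at 39, stop TAG at 45 → 9 nt.
ORFs ≥ 6 nucleotides: frame 3 27–35 (9 nucleotides), frame 3 39–47 (9 nucleotides). Count = 2.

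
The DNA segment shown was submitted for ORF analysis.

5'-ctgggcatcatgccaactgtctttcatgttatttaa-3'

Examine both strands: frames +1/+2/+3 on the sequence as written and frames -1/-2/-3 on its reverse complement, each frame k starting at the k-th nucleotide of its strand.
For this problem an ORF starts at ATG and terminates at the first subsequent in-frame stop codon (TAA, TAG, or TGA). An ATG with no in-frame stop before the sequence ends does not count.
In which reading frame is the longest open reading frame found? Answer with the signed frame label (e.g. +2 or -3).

Reverse complement (5'→3'): TTAAATAACATGAAAGACAGTTGGCATGATGCCCAG
Frame +1: CTG GGC ATC ATG CCA ACT GTC TTT CAT GTT ATT TAA — ATG at 10, stop TAA at 34 → 27 nt.
Frame +2: TGG GCA TCA TGC CAA CTG TCT TTC ATG TTA TTT — no ATG→stop ORF.
Frame +3: GGG CAT CAT GCC AAC TGT CTT TCA TGT TAT TTA — no ATG→stop ORF.
Frame -1: TTA AAT AAC ATG AAA GAC AGT TGG CAT GAT GCC CAG — no ATG→stop ORF.
Frame -2: TAA ATA ACA TGA AAG ACA GTT GGC ATG ATG CCC — no ATG→stop ORF.
Frame -3: AAA TAA CAT GAA AGA CAG TTG GCA TGA TGC CCA — no ATG→stop ORF.
Longest ORF is 27 nt in frame +1 (positions 10–36).

+1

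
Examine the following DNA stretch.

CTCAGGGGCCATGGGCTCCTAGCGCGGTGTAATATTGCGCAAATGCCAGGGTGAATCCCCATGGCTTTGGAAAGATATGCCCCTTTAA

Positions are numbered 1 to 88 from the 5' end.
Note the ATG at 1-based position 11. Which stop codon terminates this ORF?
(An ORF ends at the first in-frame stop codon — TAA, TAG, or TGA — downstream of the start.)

TAG

Codons from position 11: ATG (11–13), GGC (14–16), TCC (17–19), TAG (20–22).
The first in-frame stop codon is TAG.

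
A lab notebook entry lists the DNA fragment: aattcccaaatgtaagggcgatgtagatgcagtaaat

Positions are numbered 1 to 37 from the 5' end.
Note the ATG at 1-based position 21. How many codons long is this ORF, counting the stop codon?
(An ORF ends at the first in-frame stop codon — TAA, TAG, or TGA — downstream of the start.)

2

Codons from position 21: ATG (21–23), TAG (24–26).
TAG is the first in-frame stop; that's 2 codons including the stop.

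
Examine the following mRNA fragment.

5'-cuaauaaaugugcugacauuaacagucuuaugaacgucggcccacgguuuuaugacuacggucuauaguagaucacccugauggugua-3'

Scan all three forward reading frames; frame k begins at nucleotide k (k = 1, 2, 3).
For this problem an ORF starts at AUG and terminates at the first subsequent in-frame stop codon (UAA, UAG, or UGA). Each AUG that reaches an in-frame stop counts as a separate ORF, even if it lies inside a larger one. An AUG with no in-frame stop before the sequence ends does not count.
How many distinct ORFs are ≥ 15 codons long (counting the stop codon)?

Frame 1: CUA AUA AAU GUG CUG ACA UUA ACA GUC UUA UGA ACG UCG GCC CAC GGU UUU AUG ACU ACG GUC UAU AGU AGA UCA CCC UGA UGG UGU — AUG at 52, stop UGA at 79 → 30 nt.
Frame 2: UAA UAA AUG UGC UGA CAU UAA CAG UCU UAU GAA CGU CGG CCC ACG GUU UUA UGA CUA CGG UCU AUA GUA GAU CAC CCU GAU GGU GUA — AUG at 8, stop UGA at 14 → 9 nt.
Frame 3: AAU AAA UGU GCU GAC AUU AAC AGU CUU AUG AAC GUC GGC CCA CGG UUU UAU GAC UAC GGU CUA UAG UAG AUC ACC CUG AUG GUG — AUG at 30, stop UAG at 66 → 39 nt.
No ORF reaches 15 codons. Count = 0.

0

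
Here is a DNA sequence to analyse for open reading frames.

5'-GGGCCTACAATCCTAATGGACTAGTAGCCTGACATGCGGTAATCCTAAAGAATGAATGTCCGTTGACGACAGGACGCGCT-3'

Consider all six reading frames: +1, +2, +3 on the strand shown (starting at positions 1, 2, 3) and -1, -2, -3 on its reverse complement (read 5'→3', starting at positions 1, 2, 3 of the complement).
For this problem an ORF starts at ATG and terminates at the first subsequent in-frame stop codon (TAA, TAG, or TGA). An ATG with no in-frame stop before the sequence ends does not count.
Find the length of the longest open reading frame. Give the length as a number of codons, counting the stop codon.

5

Reverse complement (5'→3'): AGCGCGTCCTGTCGTCAACGGACATTCATTCTTTAGGATTACCGCATGTCAGGCTACTAGTCCATTAGGATTGTAGGCCC
Frame +1: GGG CCT ACA ATC CTA ATG GAC TAG TAG CCT GAC ATG CGG TAA TCC TAA AGA ATG AAT GTC CGT TGA CGA CAG GAC GCG — ATG at 16, stop TAG at 22 → 9 nt; ATG at 34, stop TAA at 40 → 9 nt; ATG at 52, stop TGA at 64 → 15 nt.
Frame +2: GGC CTA CAA TCC TAA TGG ACT AGT AGC CTG ACA TGC GGT AAT CCT AAA GAA TGA ATG TCC GTT GAC GAC AGG ACG CGC — no ATG→stop ORF.
Frame +3: GCC TAC AAT CCT AAT GGA CTA GTA GCC TGA CAT GCG GTA ATC CTA AAG AAT GAA TGT CCG TTG ACG ACA GGA CGC GCT — no ATG→stop ORF.
Frame -1: AGC GCG TCC TGT CGT CAA CGG ACA TTC ATT CTT TAG GAT TAC CGC ATG TCA GGC TAC TAG TCC ATT AGG ATT GTA GGC — ATG at 46, stop TAG at 58 → 15 nt.
Frame -2: GCG CGT CCT GTC GTC AAC GGA CAT TCA TTC TTT AGG ATT ACC GCA TGT CAG GCT ACT AGT CCA TTA GGA TTG TAG GCC — no ATG→stop ORF.
Frame -3: CGC GTC CTG TCG TCA ACG GAC ATT CAT TCT TTA GGA TTA CCG CAT GTC AGG CTA CTA GTC CAT TAG GAT TGT AGG CCC — no ATG→stop ORF.
Longest: frame +1, positions 52–66, 15 nt = 5 codons = 4 aa. → 5 codons.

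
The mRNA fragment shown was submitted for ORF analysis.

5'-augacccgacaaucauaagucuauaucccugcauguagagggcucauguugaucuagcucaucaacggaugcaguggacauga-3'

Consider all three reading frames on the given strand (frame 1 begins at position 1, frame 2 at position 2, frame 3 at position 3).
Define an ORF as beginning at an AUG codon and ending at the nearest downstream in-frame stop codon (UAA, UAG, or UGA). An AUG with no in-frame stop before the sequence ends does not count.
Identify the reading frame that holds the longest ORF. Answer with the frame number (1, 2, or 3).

Frame 1: AUG ACC CGA CAA UCA UAA GUC UAU AUC CCU GCA UGU AGA GGG CUC AUG UUG AUC UAG CUC AUC AAC GGA UGC AGU GGA CAU — AUG at 1, stop UAA at 16 → 18 nt; AUG at 46, stop UAG at 55 → 12 nt.
Frame 2: UGA CCC GAC AAU CAU AAG UCU AUA UCC CUG CAU GUA GAG GGC UCA UGU UGA UCU AGC UCA UCA ACG GAU GCA GUG GAC AUG — no AUG→stop ORF.
Frame 3: GAC CCG ACA AUC AUA AGU CUA UAU CCC UGC AUG UAG AGG GCU CAU GUU GAU CUA GCU CAU CAA CGG AUG CAG UGG ACA UGA — AUG at 33, stop UAG at 36 → 6 nt; AUG at 69, stop UGA at 81 → 15 nt.
Longest ORF is 18 nt in frame 1 (positions 1–18).

1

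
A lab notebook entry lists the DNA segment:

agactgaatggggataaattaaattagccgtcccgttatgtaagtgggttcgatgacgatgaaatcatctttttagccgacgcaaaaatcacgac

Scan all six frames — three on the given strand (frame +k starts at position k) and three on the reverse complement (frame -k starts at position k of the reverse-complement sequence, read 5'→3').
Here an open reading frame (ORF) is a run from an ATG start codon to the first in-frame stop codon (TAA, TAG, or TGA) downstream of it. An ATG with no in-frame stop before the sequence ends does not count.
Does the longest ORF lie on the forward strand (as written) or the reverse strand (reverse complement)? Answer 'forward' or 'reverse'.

Reverse complement (5'→3'): GTCGTGATTTTTGCGTCGGCTAAAAAGATGATTTCATCGTCATCGAACCCACTTACATAACGGGACGGCTAATTTAATTTATCCCCATTCAGTCT
Frame +1: AGA CTG AAT GGG GAT AAA TTA AAT TAG CCG TCC CGT TAT GTA AGT GGG TTC GAT GAC GAT GAA ATC ATC TTT TTA GCC GAC GCA AAA ATC ACG — no ATG→stop ORF.
Frame +2: GAC TGA ATG GGG ATA AAT TAA ATT AGC CGT CCC GTT ATG TAA GTG GGT TCG ATG ACG ATG AAA TCA TCT TTT TAG CCG ACG CAA AAA TCA CGA — ATG at 8, stop TAA at 20 → 15 nt; ATG at 38, stop TAA at 41 → 6 nt; ATG at 53, stop TAG at 74 → 24 nt; ATG at 59, stop TAG at 74 → 18 nt.
Frame +3: ACT GAA TGG GGA TAA ATT AAA TTA GCC GTC CCG TTA TGT AAG TGG GTT CGA TGA CGA TGA AAT CAT CTT TTT AGC CGA CGC AAA AAT CAC GAC — no ATG→stop ORF.
Frame -1: GTC GTG ATT TTT GCG TCG GCT AAA AAG ATG ATT TCA TCG TCA TCG AAC CCA CTT ACA TAA CGG GAC GGC TAA TTT AAT TTA TCC CCA TTC AGT — ATG at 28, stop TAA at 58 → 33 nt.
Frame -2: TCG TGA TTT TTG CGT CGG CTA AAA AGA TGA TTT CAT CGT CAT CGA ACC CAC TTA CAT AAC GGG ACG GCT AAT TTA ATT TAT CCC CAT TCA GTC — no ATG→stop ORF.
Frame -3: CGT GAT TTT TGC GTC GGC TAA AAA GAT GAT TTC ATC GTC ATC GAA CCC ACT TAC ATA ACG GGA CGG CTA ATT TAA TTT ATC CCC ATT CAG TCT — no ATG→stop ORF.
Forward-strand max 24 nt; reverse-strand max 33 nt. The reverse strand has the longer ORF.

reverse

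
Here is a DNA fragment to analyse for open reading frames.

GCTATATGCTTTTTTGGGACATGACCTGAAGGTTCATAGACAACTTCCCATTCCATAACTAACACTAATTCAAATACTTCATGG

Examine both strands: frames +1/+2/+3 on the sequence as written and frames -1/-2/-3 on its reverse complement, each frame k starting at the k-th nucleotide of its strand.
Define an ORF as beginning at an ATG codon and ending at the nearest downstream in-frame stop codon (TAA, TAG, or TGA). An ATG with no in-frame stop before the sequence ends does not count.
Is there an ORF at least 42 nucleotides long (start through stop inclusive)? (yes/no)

Reverse complement (5'→3'): CCATGAAGTATTTGAATTAGTGTTAGTTATGGAATGGGAAGTTGTCTATGAACCTTCAGGTCATGTCCCAAAAAAGCATATAGC
Frame +1: GCT ATA TGC TTT TTT GGG ACA TGA CCT GAA GGT TCA TAG ACA ACT TCC CAT TCC ATA ACT AAC ACT AAT TCA AAT ACT TCA TGG — no ATG→stop ORF.
Frame +2: CTA TAT GCT TTT TTG GGA CAT GAC CTG AAG GTT CAT AGA CAA CTT CCC ATT CCA TAA CTA ACA CTA ATT CAA ATA CTT CAT — no ATG→stop ORF.
Frame +3: TAT ATG CTT TTT TGG GAC ATG ACC TGA AGG TTC ATA GAC AAC TTC CCA TTC CAT AAC TAA CAC TAA TTC AAA TAC TTC ATG — ATG at 6, stop TGA at 27 → 24 nt; ATG at 21, stop TGA at 27 → 9 nt.
Frame -1: CCA TGA AGT ATT TGA ATT AGT GTT AGT TAT GGA ATG GGA AGT TGT CTA TGA ACC TTC AGG TCA TGT CCC AAA AAA GCA TAT AGC — ATG at 34, stop TGA at 49 → 18 nt.
Frame -2: CAT GAA GTA TTT GAA TTA GTG TTA GTT ATG GAA TGG GAA GTT GTC TAT GAA CCT TCA GGT CAT GTC CCA AAA AAG CAT ATA — no ATG→stop ORF.
Frame -3: ATG AAG TAT TTG AAT TAG TGT TAG TTA TGG AAT GGG AAG TTG TCT ATG AAC CTT CAG GTC ATG TCC CAA AAA AGC ATA TAG — ATG at 3, stop TAG at 18 → 18 nt; ATG at 48, stop TAG at 81 → 36 nt; ATG at 63, stop TAG at 81 → 21 nt.
Largest ORF found is 36 nucleotides < 42, so no.

no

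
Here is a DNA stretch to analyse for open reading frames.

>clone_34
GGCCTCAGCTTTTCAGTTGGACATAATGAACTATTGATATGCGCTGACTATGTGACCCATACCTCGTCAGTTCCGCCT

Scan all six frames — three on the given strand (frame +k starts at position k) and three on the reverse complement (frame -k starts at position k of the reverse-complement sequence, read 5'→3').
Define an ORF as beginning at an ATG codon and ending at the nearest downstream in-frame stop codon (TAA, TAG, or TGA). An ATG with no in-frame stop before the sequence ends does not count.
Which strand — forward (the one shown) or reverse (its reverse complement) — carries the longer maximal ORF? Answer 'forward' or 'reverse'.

reverse

Reverse complement (5'→3'): AGGCGGAACTGACGAGGTATGGGTCACATAGTCAGCGCATATCAATAGTTCATTATGTCCAACTGAAAAGCTGAGGCC
Frame +1: GGC CTC AGC TTT TCA GTT GGA CAT AAT GAA CTA TTG ATA TGC GCT GAC TAT GTG ACC CAT ACC TCG TCA GTT CCG CCT — no ATG→stop ORF.
Frame +2: GCC TCA GCT TTT CAG TTG GAC ATA ATG AAC TAT TGA TAT GCG CTG ACT ATG TGA CCC ATA CCT CGT CAG TTC CGC — ATG at 26, stop TGA at 35 → 12 nt; ATG at 50, stop TGA at 53 → 6 nt.
Frame +3: CCT CAG CTT TTC AGT TGG ACA TAA TGA ACT ATT GAT ATG CGC TGA CTA TGT GAC CCA TAC CTC GTC AGT TCC GCC — ATG at 39, stop TGA at 45 → 9 nt.
Frame -1: AGG CGG AAC TGA CGA GGT ATG GGT CAC ATA GTC AGC GCA TAT CAA TAG TTC ATT ATG TCC AAC TGA AAA GCT GAG GCC — ATG at 19, stop TAG at 46 → 30 nt; ATG at 55, stop TGA at 64 → 12 nt.
Frame -2: GGC GGA ACT GAC GAG GTA TGG GTC ACA TAG TCA GCG CAT ATC AAT AGT TCA TTA TGT CCA ACT GAA AAG CTG AGG — no ATG→stop ORF.
Frame -3: GCG GAA CTG ACG AGG TAT GGG TCA CAT AGT CAG CGC ATA TCA ATA GTT CAT TAT GTC CAA CTG AAA AGC TGA GGC — no ATG→stop ORF.
Forward-strand max 12 nt; reverse-strand max 30 nt. The reverse strand has the longer ORF.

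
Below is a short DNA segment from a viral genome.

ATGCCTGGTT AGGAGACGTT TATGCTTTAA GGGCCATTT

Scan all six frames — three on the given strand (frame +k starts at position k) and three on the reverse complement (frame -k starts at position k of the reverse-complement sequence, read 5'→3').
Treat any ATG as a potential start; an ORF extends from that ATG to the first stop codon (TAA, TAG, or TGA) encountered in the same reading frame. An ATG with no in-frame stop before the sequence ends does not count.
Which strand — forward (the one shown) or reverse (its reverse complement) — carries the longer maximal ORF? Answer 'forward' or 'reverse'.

Reverse complement (5'→3'): AAATGGCCCTTAAAGCATAAACGTCTCCTAACCAGGCAT
Frame +1: ATG CCT GGT TAG GAG ACG TTT ATG CTT TAA GGG CCA TTT — ATG at 1, stop TAG at 10 → 12 nt; ATG at 22, stop TAA at 28 → 9 nt.
Frame +2: TGC CTG GTT AGG AGA CGT TTA TGC TTT AAG GGC CAT — no ATG→stop ORF.
Frame +3: GCC TGG TTA GGA GAC GTT TAT GCT TTA AGG GCC ATT — no ATG→stop ORF.
Frame -1: AAA TGG CCC TTA AAG CAT AAA CGT CTC CTA ACC AGG CAT — no ATG→stop ORF.
Frame -2: AAT GGC CCT TAA AGC ATA AAC GTC TCC TAA CCA GGC — no ATG→stop ORF.
Frame -3: ATG GCC CTT AAA GCA TAA ACG TCT CCT AAC CAG GCA — ATG at 3, stop TAA at 18 → 18 nt.
Forward-strand max 12 nt; reverse-strand max 18 nt. The reverse strand has the longer ORF.

reverse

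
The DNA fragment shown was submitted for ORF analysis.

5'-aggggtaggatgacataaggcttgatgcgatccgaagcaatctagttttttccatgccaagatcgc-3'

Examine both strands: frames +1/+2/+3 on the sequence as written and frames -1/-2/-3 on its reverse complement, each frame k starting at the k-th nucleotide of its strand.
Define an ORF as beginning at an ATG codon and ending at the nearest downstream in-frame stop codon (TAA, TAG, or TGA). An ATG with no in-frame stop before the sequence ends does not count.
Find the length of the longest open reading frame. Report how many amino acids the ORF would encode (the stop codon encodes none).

6

Reverse complement (5'→3'): GCGATCTTGGCATGGAAAAAACTAGATTGCTTCGGATCGCATCAAGCCTTATGTCATCCTACCCCT
Frame +1: AGG GGT AGG ATG ACA TAA GGC TTG ATG CGA TCC GAA GCA ATC TAG TTT TTT CCA TGC CAA GAT CGC — ATG at 10, stop TAA at 16 → 9 nt; ATG at 25, stop TAG at 43 → 21 nt.
Frame +2: GGG GTA GGA TGA CAT AAG GCT TGA TGC GAT CCG AAG CAA TCT AGT TTT TTC CAT GCC AAG ATC — no ATG→stop ORF.
Frame +3: GGG TAG GAT GAC ATA AGG CTT GAT GCG ATC CGA AGC AAT CTA GTT TTT TCC ATG CCA AGA TCG — no ATG→stop ORF.
Frame -1: GCG ATC TTG GCA TGG AAA AAA CTA GAT TGC TTC GGA TCG CAT CAA GCC TTA TGT CAT CCT ACC CCT — no ATG→stop ORF.
Frame -2: CGA TCT TGG CAT GGA AAA AAC TAG ATT GCT TCG GAT CGC ATC AAG CCT TAT GTC ATC CTA CCC — no ATG→stop ORF.
Frame -3: GAT CTT GGC ATG GAA AAA ACT AGA TTG CTT CGG ATC GCA TCA AGC CTT ATG TCA TCC TAC CCC — no ATG→stop ORF.
Longest: frame +1, positions 25–45, 21 nt = 7 codons = 6 aa. → 6 amino acids.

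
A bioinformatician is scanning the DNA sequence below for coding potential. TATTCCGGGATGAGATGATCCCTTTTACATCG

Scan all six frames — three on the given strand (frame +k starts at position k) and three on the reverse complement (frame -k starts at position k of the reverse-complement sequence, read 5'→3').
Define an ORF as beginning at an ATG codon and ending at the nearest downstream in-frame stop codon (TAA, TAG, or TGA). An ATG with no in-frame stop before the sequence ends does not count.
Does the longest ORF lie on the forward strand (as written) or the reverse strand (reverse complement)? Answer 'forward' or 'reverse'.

forward

Reverse complement (5'→3'): CGATGTAAAAGGGATCATCTCATCCCGGAATA
Frame +1: TAT TCC GGG ATG AGA TGA TCC CTT TTA CAT — ATG at 10, stop TGA at 16 → 9 nt.
Frame +2: ATT CCG GGA TGA GAT GAT CCC TTT TAC ATC — no ATG→stop ORF.
Frame +3: TTC CGG GAT GAG ATG ATC CCT TTT ACA TCG — no ATG→stop ORF.
Frame -1: CGA TGT AAA AGG GAT CAT CTC ATC CCG GAA — no ATG→stop ORF.
Frame -2: GAT GTA AAA GGG ATC ATC TCA TCC CGG AAT — no ATG→stop ORF.
Frame -3: ATG TAA AAG GGA TCA TCT CAT CCC GGA ATA — ATG at 3, stop TAA at 6 → 6 nt.
Forward-strand max 9 nt; reverse-strand max 6 nt. The forward strand has the longer ORF.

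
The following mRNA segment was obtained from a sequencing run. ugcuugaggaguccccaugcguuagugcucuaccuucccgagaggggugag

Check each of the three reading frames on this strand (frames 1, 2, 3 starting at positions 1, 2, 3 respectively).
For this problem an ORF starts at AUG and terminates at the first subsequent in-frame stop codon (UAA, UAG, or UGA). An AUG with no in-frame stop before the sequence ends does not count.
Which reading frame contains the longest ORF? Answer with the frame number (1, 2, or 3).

Frame 1: UGC UUG AGG AGU CCC CAU GCG UUA GUG CUC UAC CUU CCC GAG AGG GGU GAG — no AUG→stop ORF.
Frame 2: GCU UGA GGA GUC CCC AUG CGU UAG UGC UCU ACC UUC CCG AGA GGG GUG — AUG at 17, stop UAG at 23 → 9 nt.
Frame 3: CUU GAG GAG UCC CCA UGC GUU AGU GCU CUA CCU UCC CGA GAG GGG UGA — no AUG→stop ORF.
Longest ORF is 9 nt in frame 2 (positions 17–25).

2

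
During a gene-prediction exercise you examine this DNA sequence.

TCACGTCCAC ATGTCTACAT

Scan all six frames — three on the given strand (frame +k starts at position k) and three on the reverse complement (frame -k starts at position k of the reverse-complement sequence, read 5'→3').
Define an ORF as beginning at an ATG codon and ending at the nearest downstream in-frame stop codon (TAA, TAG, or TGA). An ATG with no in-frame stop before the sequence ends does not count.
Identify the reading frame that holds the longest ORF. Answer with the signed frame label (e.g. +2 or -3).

-3

Reverse complement (5'→3'): ATGTAGACATGTGGACGTGA
Frame +1: TCA CGT CCA CAT GTC TAC — no ATG→stop ORF.
Frame +2: CAC GTC CAC ATG TCT ACA — no ATG→stop ORF.
Frame +3: ACG TCC ACA TGT CTA CAT — no ATG→stop ORF.
Frame -1: ATG TAG ACA TGT GGA CGT — ATG at 1, stop TAG at 4 → 6 nt.
Frame -2: TGT AGA CAT GTG GAC GTG — no ATG→stop ORF.
Frame -3: GTA GAC ATG TGG ACG TGA — ATG at 9, stop TGA at 18 → 12 nt.
Longest ORF is 12 nt in frame -3 (positions 9–20).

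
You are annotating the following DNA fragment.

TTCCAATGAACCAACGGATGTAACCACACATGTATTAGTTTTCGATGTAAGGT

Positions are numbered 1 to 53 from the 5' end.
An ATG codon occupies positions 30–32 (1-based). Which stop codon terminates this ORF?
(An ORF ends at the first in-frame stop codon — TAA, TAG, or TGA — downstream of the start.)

TAG

Codons from position 30: ATG (30–32), TAT (33–35), TAG (36–38).
The first in-frame stop codon is TAG.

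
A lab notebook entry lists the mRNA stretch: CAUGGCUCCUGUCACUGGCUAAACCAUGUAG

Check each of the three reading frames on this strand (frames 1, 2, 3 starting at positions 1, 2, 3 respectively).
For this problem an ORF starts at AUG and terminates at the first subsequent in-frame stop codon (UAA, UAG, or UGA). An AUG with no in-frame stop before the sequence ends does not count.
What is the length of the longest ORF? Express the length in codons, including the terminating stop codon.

Frame 1: CAU GGC UCC UGU CAC UGG CUA AAC CAU GUA — no AUG→stop ORF.
Frame 2: AUG GCU CCU GUC ACU GGC UAA ACC AUG UAG — AUG at 2, stop UAA at 20 → 21 nt; AUG at 26, stop UAG at 29 → 6 nt.
Frame 3: UGG CUC CUG UCA CUG GCU AAA CCA UGU — no AUG→stop ORF.
Longest: frame 2, positions 2–22, 21 nt = 7 codons = 6 aa. → 7 codons.

7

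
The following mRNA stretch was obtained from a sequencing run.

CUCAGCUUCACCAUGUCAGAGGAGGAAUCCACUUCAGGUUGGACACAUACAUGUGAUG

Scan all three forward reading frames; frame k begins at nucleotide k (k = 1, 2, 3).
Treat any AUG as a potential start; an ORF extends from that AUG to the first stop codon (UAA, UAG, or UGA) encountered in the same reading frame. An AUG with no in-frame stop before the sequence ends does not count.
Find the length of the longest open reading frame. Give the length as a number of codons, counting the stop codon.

Frame 1: CUC AGC UUC ACC AUG UCA GAG GAG GAA UCC ACU UCA GGU UGG ACA CAU ACA UGU GAU — no AUG→stop ORF.
Frame 2: UCA GCU UCA CCA UGU CAG AGG AGG AAU CCA CUU CAG GUU GGA CAC AUA CAU GUG AUG — no AUG→stop ORF.
Frame 3: CAG CUU CAC CAU GUC AGA GGA GGA AUC CAC UUC AGG UUG GAC ACA UAC AUG UGA — AUG at 51, stop UGA at 54 → 6 nt.
Longest: frame 3, positions 51–56, 6 nt = 2 codons = 1 aa. → 2 codons.

2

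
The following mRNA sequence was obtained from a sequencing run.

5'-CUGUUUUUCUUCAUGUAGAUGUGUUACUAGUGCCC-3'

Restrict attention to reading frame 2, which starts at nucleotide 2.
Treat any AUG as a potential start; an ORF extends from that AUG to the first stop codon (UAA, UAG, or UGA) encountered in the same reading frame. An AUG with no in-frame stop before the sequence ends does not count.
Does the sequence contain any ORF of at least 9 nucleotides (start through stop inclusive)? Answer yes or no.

no

Frame 2: UGU UUU UCU UCA UGU AGA UGU GUU ACU AGU GCC — no AUG→stop ORF.
Largest ORF found is 0 nucleotides < 9, so no.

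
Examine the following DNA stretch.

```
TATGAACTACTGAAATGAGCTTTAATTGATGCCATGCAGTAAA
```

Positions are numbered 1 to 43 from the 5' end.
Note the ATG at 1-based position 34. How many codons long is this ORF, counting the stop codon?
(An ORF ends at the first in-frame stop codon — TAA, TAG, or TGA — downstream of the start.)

Codons from position 34: ATG (34–36), CAG (37–39), TAA (40–42).
TAA is the first in-frame stop; that's 3 codons including the stop.

3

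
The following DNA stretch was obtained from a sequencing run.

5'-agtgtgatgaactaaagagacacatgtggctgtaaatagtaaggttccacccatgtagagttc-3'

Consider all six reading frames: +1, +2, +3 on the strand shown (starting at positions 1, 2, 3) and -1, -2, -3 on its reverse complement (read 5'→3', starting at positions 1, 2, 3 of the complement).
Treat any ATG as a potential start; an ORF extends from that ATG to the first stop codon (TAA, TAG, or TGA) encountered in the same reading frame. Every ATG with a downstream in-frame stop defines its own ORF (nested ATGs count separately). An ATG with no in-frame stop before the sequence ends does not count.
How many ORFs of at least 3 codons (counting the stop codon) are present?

Reverse complement (5'→3'): GAACTCTACATGGGTGGAACCTTACTATTTACAGCCACATGTGTCTCTTTAGTTCATCACACT
Frame +1: AGT GTG ATG AAC TAA AGA GAC ACA TGT GGC TGT AAA TAG TAA GGT TCC ACC CAT GTA GAG TTC — ATG at 7, stop TAA at 13 → 9 nt.
Frame +2: GTG TGA TGA ACT AAA GAG ACA CAT GTG GCT GTA AAT AGT AAG GTT CCA CCC ATG TAG AGT — ATG at 53, stop TAG at 56 → 6 nt.
Frame +3: TGT GAT GAA CTA AAG AGA CAC ATG TGG CTG TAA ATA GTA AGG TTC CAC CCA TGT AGA GTT — ATG at 24, stop TAA at 33 → 12 nt.
Frame -1: GAA CTC TAC ATG GGT GGA ACC TTA CTA TTT ACA GCC ACA TGT GTC TCT TTA GTT CAT CAC ACT — no ATG→stop ORF.
Frame -2: AAC TCT ACA TGG GTG GAA CCT TAC TAT TTA CAG CCA CAT GTG TCT CTT TAG TTC ATC ACA — no ATG→stop ORF.
Frame -3: ACT CTA CAT GGG TGG AAC CTT ACT ATT TAC AGC CAC ATG TGT CTC TTT AGT TCA TCA CAC — no ATG→stop ORF.
ORFs ≥ 3 codons: frame +1 7–15 (3 codons), frame +3 24–35 (4 codons). Count = 2.

2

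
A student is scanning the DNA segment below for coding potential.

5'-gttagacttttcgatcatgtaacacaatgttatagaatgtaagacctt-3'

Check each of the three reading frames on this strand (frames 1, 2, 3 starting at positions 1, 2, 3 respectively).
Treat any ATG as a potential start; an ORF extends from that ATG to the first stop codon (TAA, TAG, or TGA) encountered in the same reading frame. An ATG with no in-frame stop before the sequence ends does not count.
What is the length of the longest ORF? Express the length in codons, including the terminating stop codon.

3

Frame 1: GTT AGA CTT TTC GAT CAT GTA ACA CAA TGT TAT AGA ATG TAA GAC CTT — ATG at 37, stop TAA at 40 → 6 nt.
Frame 2: TTA GAC TTT TCG ATC ATG TAA CAC AAT GTT ATA GAA TGT AAG ACC — ATG at 17, stop TAA at 20 → 6 nt.
Frame 3: TAG ACT TTT CGA TCA TGT AAC ACA ATG TTA TAG AAT GTA AGA CCT — ATG at 27, stop TAG at 33 → 9 nt.
Longest: frame 3, positions 27–35, 9 nt = 3 codons = 2 aa. → 3 codons.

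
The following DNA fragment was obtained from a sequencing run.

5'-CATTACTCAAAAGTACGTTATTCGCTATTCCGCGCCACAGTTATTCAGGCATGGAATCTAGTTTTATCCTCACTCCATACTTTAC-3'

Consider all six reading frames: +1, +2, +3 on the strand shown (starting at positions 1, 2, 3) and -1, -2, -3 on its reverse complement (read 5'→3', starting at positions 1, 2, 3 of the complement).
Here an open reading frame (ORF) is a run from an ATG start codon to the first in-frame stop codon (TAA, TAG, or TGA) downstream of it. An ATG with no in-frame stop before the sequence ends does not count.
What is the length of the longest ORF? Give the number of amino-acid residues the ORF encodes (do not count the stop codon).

3

Reverse complement (5'→3'): GTAAAGTATGGAGTGAGGATAAAACTAGATTCCATGCCTGAATAACTGTGGCGCGGAATAGCGAATAACGTACTTTTGAGTAATG
Frame +1: CAT TAC TCA AAA GTA CGT TAT TCG CTA TTC CGC GCC ACA GTT ATT CAG GCA TGG AAT CTA GTT TTA TCC TCA CTC CAT ACT TTA — no ATG→stop ORF.
Frame +2: ATT ACT CAA AAG TAC GTT ATT CGC TAT TCC GCG CCA CAG TTA TTC AGG CAT GGA ATC TAG TTT TAT CCT CAC TCC ATA CTT TAC — no ATG→stop ORF.
Frame +3: TTA CTC AAA AGT ACG TTA TTC GCT ATT CCG CGC CAC AGT TAT TCA GGC ATG GAA TCT AGT TTT ATC CTC ACT CCA TAC TTT — no ATG→stop ORF.
Frame -1: GTA AAG TAT GGA GTG AGG ATA AAA CTA GAT TCC ATG CCT GAA TAA CTG TGG CGC GGA ATA GCG AAT AAC GTA CTT TTG AGT AAT — ATG at 34, stop TAA at 43 → 12 nt.
Frame -2: TAA AGT ATG GAG TGA GGA TAA AAC TAG ATT CCA TGC CTG AAT AAC TGT GGC GCG GAA TAG CGA ATA ACG TAC TTT TGA GTA ATG — ATG at 8, stop TGA at 14 → 9 nt.
Frame -3: AAA GTA TGG AGT GAG GAT AAA ACT AGA TTC CAT GCC TGA ATA ACT GTG GCG CGG AAT AGC GAA TAA CGT ACT TTT GAG TAA — no ATG→stop ORF.
Longest: frame -1, positions 34–45, 12 nt = 4 codons = 3 aa. → 3 amino acids.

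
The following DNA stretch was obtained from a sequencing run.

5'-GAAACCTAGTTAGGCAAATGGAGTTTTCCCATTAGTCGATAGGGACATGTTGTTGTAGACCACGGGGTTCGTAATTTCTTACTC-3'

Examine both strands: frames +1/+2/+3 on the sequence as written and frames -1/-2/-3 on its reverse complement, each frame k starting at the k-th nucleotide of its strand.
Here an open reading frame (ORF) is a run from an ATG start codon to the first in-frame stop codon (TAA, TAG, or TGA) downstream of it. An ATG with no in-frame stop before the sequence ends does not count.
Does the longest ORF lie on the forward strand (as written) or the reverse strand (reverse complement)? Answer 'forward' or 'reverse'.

Reverse complement (5'→3'): GAGTAAGAAATTACGAACCCCGTGGTCTACAACAACATGTCCCTATCGACTAATGGGAAAACTCCATTTGCCTAACTAGGTTTC
Frame +1: GAA ACC TAG TTA GGC AAA TGG AGT TTT CCC ATT AGT CGA TAG GGA CAT GTT GTT GTA GAC CAC GGG GTT CGT AAT TTC TTA CTC — no ATG→stop ORF.
Frame +2: AAA CCT AGT TAG GCA AAT GGA GTT TTC CCA TTA GTC GAT AGG GAC ATG TTG TTG TAG ACC ACG GGG TTC GTA ATT TCT TAC — ATG at 47, stop TAG at 56 → 12 nt.
Frame +3: AAC CTA GTT AGG CAA ATG GAG TTT TCC CAT TAG TCG ATA GGG ACA TGT TGT TGT AGA CCA CGG GGT TCG TAA TTT CTT ACT — ATG at 18, stop TAG at 33 → 18 nt.
Frame -1: GAG TAA GAA ATT ACG AAC CCC GTG GTC TAC AAC AAC ATG TCC CTA TCG ACT AAT GGG AAA ACT CCA TTT GCC TAA CTA GGT TTC — ATG at 37, stop TAA at 73 → 39 nt.
Frame -2: AGT AAG AAA TTA CGA ACC CCG TGG TCT ACA ACA ACA TGT CCC TAT CGA CTA ATG GGA AAA CTC CAT TTG CCT AAC TAG GTT — ATG at 53, stop TAG at 77 → 27 nt.
Frame -3: GTA AGA AAT TAC GAA CCC CGT GGT CTA CAA CAA CAT GTC CCT ATC GAC TAA TGG GAA AAC TCC ATT TGC CTA ACT AGG TTT — no ATG→stop ORF.
Forward-strand max 18 nt; reverse-strand max 39 nt. The reverse strand has the longer ORF.

reverse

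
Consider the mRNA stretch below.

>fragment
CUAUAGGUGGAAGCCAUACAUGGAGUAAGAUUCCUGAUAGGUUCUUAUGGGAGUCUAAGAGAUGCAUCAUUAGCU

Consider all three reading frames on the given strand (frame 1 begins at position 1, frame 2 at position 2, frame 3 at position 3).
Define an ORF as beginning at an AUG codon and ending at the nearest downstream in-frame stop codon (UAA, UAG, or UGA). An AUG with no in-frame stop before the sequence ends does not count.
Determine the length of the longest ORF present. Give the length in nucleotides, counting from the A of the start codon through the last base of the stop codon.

12

Frame 1: CUA UAG GUG GAA GCC AUA CAU GGA GUA AGA UUC CUG AUA GGU UCU UAU GGG AGU CUA AGA GAU GCA UCA UUA GCU — no AUG→stop ORF.
Frame 2: UAU AGG UGG AAG CCA UAC AUG GAG UAA GAU UCC UGA UAG GUU CUU AUG GGA GUC UAA GAG AUG CAU CAU UAG — AUG at 20, stop UAA at 26 → 9 nt; AUG at 47, stop UAA at 56 → 12 nt; AUG at 62, stop UAG at 71 → 12 nt.
Frame 3: AUA GGU GGA AGC CAU ACA UGG AGU AAG AUU CCU GAU AGG UUC UUA UGG GAG UCU AAG AGA UGC AUC AUU AGC — no AUG→stop ORF.
Longest: frame 2, positions 47–58, 12 nt = 4 codons = 3 aa. → 12 nucleotides.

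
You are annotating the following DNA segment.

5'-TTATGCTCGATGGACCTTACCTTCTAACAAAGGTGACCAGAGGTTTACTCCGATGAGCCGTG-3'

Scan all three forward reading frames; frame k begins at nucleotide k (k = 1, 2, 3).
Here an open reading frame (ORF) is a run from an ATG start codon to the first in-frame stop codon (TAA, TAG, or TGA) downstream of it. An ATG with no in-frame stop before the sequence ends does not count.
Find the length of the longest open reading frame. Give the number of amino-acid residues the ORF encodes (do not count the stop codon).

Frame 1: TTA TGC TCG ATG GAC CTT ACC TTC TAA CAA AGG TGA CCA GAG GTT TAC TCC GAT GAG CCG — ATG at 10, stop TAA at 25 → 18 nt.
Frame 2: TAT GCT CGA TGG ACC TTA CCT TCT AAC AAA GGT GAC CAG AGG TTT ACT CCG ATG AGC CGT — no ATG→stop ORF.
Frame 3: ATG CTC GAT GGA CCT TAC CTT CTA ACA AAG GTG ACC AGA GGT TTA CTC CGA TGA GCC GTG — ATG at 3, stop TGA at 54 → 54 nt.
Longest: frame 3, positions 3–56, 54 nt = 18 codons = 17 aa. → 17 amino acids.

17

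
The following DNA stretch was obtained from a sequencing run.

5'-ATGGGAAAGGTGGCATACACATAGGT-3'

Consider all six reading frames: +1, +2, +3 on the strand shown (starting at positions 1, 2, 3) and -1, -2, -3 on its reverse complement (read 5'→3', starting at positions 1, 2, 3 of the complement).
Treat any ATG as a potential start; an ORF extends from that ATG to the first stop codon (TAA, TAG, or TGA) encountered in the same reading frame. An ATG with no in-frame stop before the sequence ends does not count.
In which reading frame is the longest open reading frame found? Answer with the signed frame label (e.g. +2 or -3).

+1

Reverse complement (5'→3'): ACCTATGTGTATGCCACCTTTCCCAT
Frame +1: ATG GGA AAG GTG GCA TAC ACA TAG — ATG at 1, stop TAG at 22 → 24 nt.
Frame +2: TGG GAA AGG TGG CAT ACA CAT AGG — no ATG→stop ORF.
Frame +3: GGG AAA GGT GGC ATA CAC ATA GGT — no ATG→stop ORF.
Frame -1: ACC TAT GTG TAT GCC ACC TTT CCC — no ATG→stop ORF.
Frame -2: CCT ATG TGT ATG CCA CCT TTC CCA — no ATG→stop ORF.
Frame -3: CTA TGT GTA TGC CAC CTT TCC CAT — no ATG→stop ORF.
Longest ORF is 24 nt in frame +1 (positions 1–24).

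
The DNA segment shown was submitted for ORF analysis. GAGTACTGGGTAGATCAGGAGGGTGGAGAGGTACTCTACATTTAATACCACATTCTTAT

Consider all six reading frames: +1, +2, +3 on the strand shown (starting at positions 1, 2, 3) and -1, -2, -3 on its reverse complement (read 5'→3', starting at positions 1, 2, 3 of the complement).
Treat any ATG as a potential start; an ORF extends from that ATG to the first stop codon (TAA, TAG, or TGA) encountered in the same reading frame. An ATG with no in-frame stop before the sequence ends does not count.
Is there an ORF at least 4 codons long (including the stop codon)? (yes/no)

Reverse complement (5'→3'): ATAAGAATGTGGTATTAAATGTAGAGTACCTCTCCACCCTCCTGATCTACCCAGTACTC
Frame +1: GAG TAC TGG GTA GAT CAG GAG GGT GGA GAG GTA CTC TAC ATT TAA TAC CAC ATT CTT — no ATG→stop ORF.
Frame +2: AGT ACT GGG TAG ATC AGG AGG GTG GAG AGG TAC TCT ACA TTT AAT ACC ACA TTC TTA — no ATG→stop ORF.
Frame +3: GTA CTG GGT AGA TCA GGA GGG TGG AGA GGT ACT CTA CAT TTA ATA CCA CAT TCT TAT — no ATG→stop ORF.
Frame -1: ATA AGA ATG TGG TAT TAA ATG TAG AGT ACC TCT CCA CCC TCC TGA TCT ACC CAG TAC — ATG at 7, stop TAA at 16 → 12 nt; ATG at 19, stop TAG at 22 → 6 nt.
Frame -2: TAA GAA TGT GGT ATT AAA TGT AGA GTA CCT CTC CAC CCT CCT GAT CTA CCC AGT ACT — no ATG→stop ORF.
Frame -3: AAG AAT GTG GTA TTA AAT GTA GAG TAC CTC TCC ACC CTC CTG ATC TAC CCA GTA CTC — no ATG→stop ORF.
Frame -1 has an ORF of 4 codons (positions 7–18) ≥ 4, so yes.

yes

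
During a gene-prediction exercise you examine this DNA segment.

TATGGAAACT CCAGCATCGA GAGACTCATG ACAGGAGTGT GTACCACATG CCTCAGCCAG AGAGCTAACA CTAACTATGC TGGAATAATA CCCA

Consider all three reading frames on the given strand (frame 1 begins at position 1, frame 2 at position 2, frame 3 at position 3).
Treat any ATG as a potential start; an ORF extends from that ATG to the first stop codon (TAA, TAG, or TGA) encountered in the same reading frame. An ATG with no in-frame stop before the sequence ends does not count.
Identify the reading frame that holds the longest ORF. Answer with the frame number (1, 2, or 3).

2

Frame 1: TAT GGA AAC TCC AGC ATC GAG AGA CTC ATG ACA GGA GTG TGT ACC ACA TGC CTC AGC CAG AGA GCT AAC ACT AAC TAT GCT GGA ATA ATA CCC — no ATG→stop ORF.
Frame 2: ATG GAA ACT CCA GCA TCG AGA GAC TCA TGA CAG GAG TGT GTA CCA CAT GCC TCA GCC AGA GAG CTA ACA CTA ACT ATG CTG GAA TAA TAC CCA — ATG at 2, stop TGA at 29 → 30 nt; ATG at 77, stop TAA at 86 → 12 nt.
Frame 3: TGG AAA CTC CAG CAT CGA GAG ACT CAT GAC AGG AGT GTG TAC CAC ATG CCT CAG CCA GAG AGC TAA CAC TAA CTA TGC TGG AAT AAT ACC — ATG at 48, stop TAA at 66 → 21 nt.
Longest ORF is 30 nt in frame 2 (positions 2–31).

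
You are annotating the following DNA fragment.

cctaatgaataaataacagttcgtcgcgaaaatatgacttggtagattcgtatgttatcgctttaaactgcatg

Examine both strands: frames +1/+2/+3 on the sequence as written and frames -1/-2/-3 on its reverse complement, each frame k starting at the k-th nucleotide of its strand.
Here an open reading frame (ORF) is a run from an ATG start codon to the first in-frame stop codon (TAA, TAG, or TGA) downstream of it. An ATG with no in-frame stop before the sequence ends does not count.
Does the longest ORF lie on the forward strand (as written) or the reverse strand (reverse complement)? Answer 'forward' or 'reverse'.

reverse

Reverse complement (5'→3'): CATGCAGTTTAAAGCGATAACATACGAATCTACCAAGTCATATTTTCGCGACGAACTGTTATTTATTCATTAGG
Frame +1: CCT AAT GAA TAA ATA ACA GTT CGT CGC GAA AAT ATG ACT TGG TAG ATT CGT ATG TTA TCG CTT TAA ACT GCA — ATG at 34, stop TAG at 43 → 12 nt; ATG at 52, stop TAA at 64 → 15 nt.
Frame +2: CTA ATG AAT AAA TAA CAG TTC GTC GCG AAA ATA TGA CTT GGT AGA TTC GTA TGT TAT CGC TTT AAA CTG CAT — ATG at 5, stop TAA at 14 → 12 nt.
Frame +3: TAA TGA ATA AAT AAC AGT TCG TCG CGA AAA TAT GAC TTG GTA GAT TCG TAT GTT ATC GCT TTA AAC TGC ATG — no ATG→stop ORF.
Frame -1: CAT GCA GTT TAA AGC GAT AAC ATA CGA ATC TAC CAA GTC ATA TTT TCG CGA CGA ACT GTT ATT TAT TCA TTA — no ATG→stop ORF.
Frame -2: ATG CAG TTT AAA GCG ATA ACA TAC GAA TCT ACC AAG TCA TAT TTT CGC GAC GAA CTG TTA TTT ATT CAT TAG — ATG at 2, stop TAG at 71 → 72 nt.
Frame -3: TGC AGT TTA AAG CGA TAA CAT ACG AAT CTA CCA AGT CAT ATT TTC GCG ACG AAC TGT TAT TTA TTC ATT AGG — no ATG→stop ORF.
Forward-strand max 15 nt; reverse-strand max 72 nt. The reverse strand has the longer ORF.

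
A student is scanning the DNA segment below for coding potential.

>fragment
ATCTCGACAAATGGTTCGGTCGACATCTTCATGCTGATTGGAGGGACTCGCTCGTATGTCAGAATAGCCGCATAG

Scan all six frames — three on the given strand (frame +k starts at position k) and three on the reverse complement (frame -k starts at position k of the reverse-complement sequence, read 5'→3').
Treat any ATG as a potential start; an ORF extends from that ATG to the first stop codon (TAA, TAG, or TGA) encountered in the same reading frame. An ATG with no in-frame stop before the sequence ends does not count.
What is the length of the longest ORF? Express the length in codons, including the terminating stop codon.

Reverse complement (5'→3'): CTATGCGGCTATTCTGACATACGAGCGAGTCCCTCCAATCAGCATGAAGATGTCGACCGAACCATTTGTCGAGAT
Frame +1: ATC TCG ACA AAT GGT TCG GTC GAC ATC TTC ATG CTG ATT GGA GGG ACT CGC TCG TAT GTC AGA ATA GCC GCA TAG — ATG at 31, stop TAG at 73 → 45 nt.
Frame +2: TCT CGA CAA ATG GTT CGG TCG ACA TCT TCA TGC TGA TTG GAG GGA CTC GCT CGT ATG TCA GAA TAG CCG CAT — ATG at 11, stop TGA at 35 → 27 nt; ATG at 56, stop TAG at 65 → 12 nt.
Frame +3: CTC GAC AAA TGG TTC GGT CGA CAT CTT CAT GCT GAT TGG AGG GAC TCG CTC GTA TGT CAG AAT AGC CGC ATA — no ATG→stop ORF.
Frame -1: CTA TGC GGC TAT TCT GAC ATA CGA GCG AGT CCC TCC AAT CAG CAT GAA GAT GTC GAC CGA ACC ATT TGT CGA GAT — no ATG→stop ORF.
Frame -2: TAT GCG GCT ATT CTG ACA TAC GAG CGA GTC CCT CCA ATC AGC ATG AAG ATG TCG ACC GAA CCA TTT GTC GAG — no ATG→stop ORF.
Frame -3: ATG CGG CTA TTC TGA CAT ACG AGC GAG TCC CTC CAA TCA GCA TGA AGA TGT CGA CCG AAC CAT TTG TCG AGA — ATG at 3, stop TGA at 15 → 15 nt.
Longest: frame +1, positions 31–75, 45 nt = 15 codons = 14 aa. → 15 codons.

15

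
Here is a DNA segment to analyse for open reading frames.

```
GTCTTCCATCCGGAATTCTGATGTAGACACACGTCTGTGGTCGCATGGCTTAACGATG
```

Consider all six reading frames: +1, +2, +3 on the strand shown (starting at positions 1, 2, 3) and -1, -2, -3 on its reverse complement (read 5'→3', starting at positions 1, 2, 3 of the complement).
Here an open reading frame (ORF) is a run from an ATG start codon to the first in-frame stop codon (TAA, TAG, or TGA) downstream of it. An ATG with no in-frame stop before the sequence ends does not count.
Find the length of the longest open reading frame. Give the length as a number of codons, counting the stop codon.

Reverse complement (5'→3'): CATCGTTAAGCCATGCGACCACAGACGTGTGTCTACATCAGAATTCCGGATGGAAGAC
Frame +1: GTC TTC CAT CCG GAA TTC TGA TGT AGA CAC ACG TCT GTG GTC GCA TGG CTT AAC GAT — no ATG→stop ORF.
Frame +2: TCT TCC ATC CGG AAT TCT GAT GTA GAC ACA CGT CTG TGG TCG CAT GGC TTA ACG ATG — no ATG→stop ORF.
Frame +3: CTT CCA TCC GGA ATT CTG ATG TAG ACA CAC GTC TGT GGT CGC ATG GCT TAA CGA — ATG at 21, stop TAG at 24 → 6 nt; ATG at 45, stop TAA at 51 → 9 nt.
Frame -1: CAT CGT TAA GCC ATG CGA CCA CAG ACG TGT GTC TAC ATC AGA ATT CCG GAT GGA AGA — no ATG→stop ORF.
Frame -2: ATC GTT AAG CCA TGC GAC CAC AGA CGT GTG TCT ACA TCA GAA TTC CGG ATG GAA GAC — no ATG→stop ORF.
Frame -3: TCG TTA AGC CAT GCG ACC ACA GAC GTG TGT CTA CAT CAG AAT TCC GGA TGG AAG — no ATG→stop ORF.
Longest: frame +3, positions 45–53, 9 nt = 3 codons = 2 aa. → 3 codons.

3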